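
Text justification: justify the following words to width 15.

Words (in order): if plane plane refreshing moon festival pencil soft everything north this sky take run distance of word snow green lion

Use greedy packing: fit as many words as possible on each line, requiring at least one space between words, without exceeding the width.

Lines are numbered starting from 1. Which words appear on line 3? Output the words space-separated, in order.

Line 1: ['if', 'plane', 'plane'] (min_width=14, slack=1)
Line 2: ['refreshing', 'moon'] (min_width=15, slack=0)
Line 3: ['festival', 'pencil'] (min_width=15, slack=0)
Line 4: ['soft', 'everything'] (min_width=15, slack=0)
Line 5: ['north', 'this', 'sky'] (min_width=14, slack=1)
Line 6: ['take', 'run'] (min_width=8, slack=7)
Line 7: ['distance', 'of'] (min_width=11, slack=4)
Line 8: ['word', 'snow', 'green'] (min_width=15, slack=0)
Line 9: ['lion'] (min_width=4, slack=11)

Answer: festival pencil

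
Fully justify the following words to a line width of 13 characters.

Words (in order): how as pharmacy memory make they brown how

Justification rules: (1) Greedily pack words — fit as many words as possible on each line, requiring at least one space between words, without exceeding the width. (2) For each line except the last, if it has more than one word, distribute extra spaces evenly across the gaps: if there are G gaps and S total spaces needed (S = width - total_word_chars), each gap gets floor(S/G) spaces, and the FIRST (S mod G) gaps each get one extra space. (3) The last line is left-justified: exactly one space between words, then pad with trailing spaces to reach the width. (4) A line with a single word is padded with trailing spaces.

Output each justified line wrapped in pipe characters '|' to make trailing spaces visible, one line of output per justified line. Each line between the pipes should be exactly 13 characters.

Line 1: ['how', 'as'] (min_width=6, slack=7)
Line 2: ['pharmacy'] (min_width=8, slack=5)
Line 3: ['memory', 'make'] (min_width=11, slack=2)
Line 4: ['they', 'brown'] (min_width=10, slack=3)
Line 5: ['how'] (min_width=3, slack=10)

Answer: |how        as|
|pharmacy     |
|memory   make|
|they    brown|
|how          |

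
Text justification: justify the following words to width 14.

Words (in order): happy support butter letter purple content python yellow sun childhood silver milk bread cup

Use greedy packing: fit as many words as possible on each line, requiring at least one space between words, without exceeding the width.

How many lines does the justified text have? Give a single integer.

Answer: 7

Derivation:
Line 1: ['happy', 'support'] (min_width=13, slack=1)
Line 2: ['butter', 'letter'] (min_width=13, slack=1)
Line 3: ['purple', 'content'] (min_width=14, slack=0)
Line 4: ['python', 'yellow'] (min_width=13, slack=1)
Line 5: ['sun', 'childhood'] (min_width=13, slack=1)
Line 6: ['silver', 'milk'] (min_width=11, slack=3)
Line 7: ['bread', 'cup'] (min_width=9, slack=5)
Total lines: 7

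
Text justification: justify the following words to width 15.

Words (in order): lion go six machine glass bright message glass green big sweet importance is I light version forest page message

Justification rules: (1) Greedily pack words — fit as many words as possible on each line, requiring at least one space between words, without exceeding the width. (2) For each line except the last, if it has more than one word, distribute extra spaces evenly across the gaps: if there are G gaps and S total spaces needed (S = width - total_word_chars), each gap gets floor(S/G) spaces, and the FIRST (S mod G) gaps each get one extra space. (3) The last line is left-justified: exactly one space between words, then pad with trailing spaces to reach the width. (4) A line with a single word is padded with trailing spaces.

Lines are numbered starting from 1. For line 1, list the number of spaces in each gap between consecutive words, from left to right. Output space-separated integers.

Line 1: ['lion', 'go', 'six'] (min_width=11, slack=4)
Line 2: ['machine', 'glass'] (min_width=13, slack=2)
Line 3: ['bright', 'message'] (min_width=14, slack=1)
Line 4: ['glass', 'green', 'big'] (min_width=15, slack=0)
Line 5: ['sweet'] (min_width=5, slack=10)
Line 6: ['importance', 'is', 'I'] (min_width=15, slack=0)
Line 7: ['light', 'version'] (min_width=13, slack=2)
Line 8: ['forest', 'page'] (min_width=11, slack=4)
Line 9: ['message'] (min_width=7, slack=8)

Answer: 3 3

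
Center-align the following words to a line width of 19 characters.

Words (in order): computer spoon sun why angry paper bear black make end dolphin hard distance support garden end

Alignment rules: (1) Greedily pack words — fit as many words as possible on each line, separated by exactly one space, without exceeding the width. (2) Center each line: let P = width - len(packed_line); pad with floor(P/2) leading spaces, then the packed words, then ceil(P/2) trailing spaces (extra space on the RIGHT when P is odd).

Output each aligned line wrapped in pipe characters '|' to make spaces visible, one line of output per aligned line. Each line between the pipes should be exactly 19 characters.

Answer: |computer spoon sun |
|  why angry paper  |
|bear black make end|
|   dolphin hard    |
| distance support  |
|    garden end     |

Derivation:
Line 1: ['computer', 'spoon', 'sun'] (min_width=18, slack=1)
Line 2: ['why', 'angry', 'paper'] (min_width=15, slack=4)
Line 3: ['bear', 'black', 'make', 'end'] (min_width=19, slack=0)
Line 4: ['dolphin', 'hard'] (min_width=12, slack=7)
Line 5: ['distance', 'support'] (min_width=16, slack=3)
Line 6: ['garden', 'end'] (min_width=10, slack=9)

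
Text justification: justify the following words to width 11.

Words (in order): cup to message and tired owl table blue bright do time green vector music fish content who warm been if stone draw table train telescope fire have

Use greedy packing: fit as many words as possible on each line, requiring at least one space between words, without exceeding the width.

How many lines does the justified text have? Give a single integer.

Line 1: ['cup', 'to'] (min_width=6, slack=5)
Line 2: ['message', 'and'] (min_width=11, slack=0)
Line 3: ['tired', 'owl'] (min_width=9, slack=2)
Line 4: ['table', 'blue'] (min_width=10, slack=1)
Line 5: ['bright', 'do'] (min_width=9, slack=2)
Line 6: ['time', 'green'] (min_width=10, slack=1)
Line 7: ['vector'] (min_width=6, slack=5)
Line 8: ['music', 'fish'] (min_width=10, slack=1)
Line 9: ['content', 'who'] (min_width=11, slack=0)
Line 10: ['warm', 'been'] (min_width=9, slack=2)
Line 11: ['if', 'stone'] (min_width=8, slack=3)
Line 12: ['draw', 'table'] (min_width=10, slack=1)
Line 13: ['train'] (min_width=5, slack=6)
Line 14: ['telescope'] (min_width=9, slack=2)
Line 15: ['fire', 'have'] (min_width=9, slack=2)
Total lines: 15

Answer: 15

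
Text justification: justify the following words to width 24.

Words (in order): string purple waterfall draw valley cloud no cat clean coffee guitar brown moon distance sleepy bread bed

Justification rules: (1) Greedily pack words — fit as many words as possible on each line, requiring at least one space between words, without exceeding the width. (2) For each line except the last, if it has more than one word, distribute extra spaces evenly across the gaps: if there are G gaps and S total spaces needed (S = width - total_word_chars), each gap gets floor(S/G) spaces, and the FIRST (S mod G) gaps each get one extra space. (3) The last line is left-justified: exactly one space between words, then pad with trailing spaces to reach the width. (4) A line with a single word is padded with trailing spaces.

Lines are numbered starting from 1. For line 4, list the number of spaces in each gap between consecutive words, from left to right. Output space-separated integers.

Answer: 4 3

Derivation:
Line 1: ['string', 'purple', 'waterfall'] (min_width=23, slack=1)
Line 2: ['draw', 'valley', 'cloud', 'no', 'cat'] (min_width=24, slack=0)
Line 3: ['clean', 'coffee', 'guitar'] (min_width=19, slack=5)
Line 4: ['brown', 'moon', 'distance'] (min_width=19, slack=5)
Line 5: ['sleepy', 'bread', 'bed'] (min_width=16, slack=8)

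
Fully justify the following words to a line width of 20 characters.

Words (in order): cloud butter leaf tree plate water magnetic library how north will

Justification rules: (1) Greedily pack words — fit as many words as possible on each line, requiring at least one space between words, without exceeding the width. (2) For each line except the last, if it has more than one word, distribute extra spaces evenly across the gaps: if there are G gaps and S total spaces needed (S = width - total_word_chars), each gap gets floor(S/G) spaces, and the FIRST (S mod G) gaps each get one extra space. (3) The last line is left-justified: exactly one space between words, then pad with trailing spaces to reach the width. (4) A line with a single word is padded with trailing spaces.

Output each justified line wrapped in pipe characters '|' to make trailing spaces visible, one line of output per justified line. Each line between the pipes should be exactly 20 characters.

Line 1: ['cloud', 'butter', 'leaf'] (min_width=17, slack=3)
Line 2: ['tree', 'plate', 'water'] (min_width=16, slack=4)
Line 3: ['magnetic', 'library', 'how'] (min_width=20, slack=0)
Line 4: ['north', 'will'] (min_width=10, slack=10)

Answer: |cloud   butter  leaf|
|tree   plate   water|
|magnetic library how|
|north will          |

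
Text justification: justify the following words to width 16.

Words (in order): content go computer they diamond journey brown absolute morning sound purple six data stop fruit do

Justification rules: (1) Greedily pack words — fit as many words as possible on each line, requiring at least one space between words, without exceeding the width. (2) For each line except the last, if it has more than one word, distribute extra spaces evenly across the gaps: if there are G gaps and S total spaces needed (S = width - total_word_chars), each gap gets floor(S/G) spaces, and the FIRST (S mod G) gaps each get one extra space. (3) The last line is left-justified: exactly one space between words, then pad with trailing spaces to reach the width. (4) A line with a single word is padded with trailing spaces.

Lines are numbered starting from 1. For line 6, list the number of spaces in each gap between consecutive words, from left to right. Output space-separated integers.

Answer: 2 1

Derivation:
Line 1: ['content', 'go'] (min_width=10, slack=6)
Line 2: ['computer', 'they'] (min_width=13, slack=3)
Line 3: ['diamond', 'journey'] (min_width=15, slack=1)
Line 4: ['brown', 'absolute'] (min_width=14, slack=2)
Line 5: ['morning', 'sound'] (min_width=13, slack=3)
Line 6: ['purple', 'six', 'data'] (min_width=15, slack=1)
Line 7: ['stop', 'fruit', 'do'] (min_width=13, slack=3)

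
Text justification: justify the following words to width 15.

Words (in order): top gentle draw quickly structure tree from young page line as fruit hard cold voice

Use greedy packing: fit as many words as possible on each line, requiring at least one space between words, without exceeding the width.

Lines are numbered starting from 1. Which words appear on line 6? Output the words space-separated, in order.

Answer: hard cold voice

Derivation:
Line 1: ['top', 'gentle', 'draw'] (min_width=15, slack=0)
Line 2: ['quickly'] (min_width=7, slack=8)
Line 3: ['structure', 'tree'] (min_width=14, slack=1)
Line 4: ['from', 'young', 'page'] (min_width=15, slack=0)
Line 5: ['line', 'as', 'fruit'] (min_width=13, slack=2)
Line 6: ['hard', 'cold', 'voice'] (min_width=15, slack=0)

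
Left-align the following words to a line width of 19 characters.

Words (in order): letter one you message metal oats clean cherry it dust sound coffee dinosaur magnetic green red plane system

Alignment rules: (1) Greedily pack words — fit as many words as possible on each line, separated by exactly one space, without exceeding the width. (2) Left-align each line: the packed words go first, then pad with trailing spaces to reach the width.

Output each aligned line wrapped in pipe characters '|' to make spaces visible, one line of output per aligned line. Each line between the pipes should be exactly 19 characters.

Answer: |letter one you     |
|message metal oats |
|clean cherry it    |
|dust sound coffee  |
|dinosaur magnetic  |
|green red plane    |
|system             |

Derivation:
Line 1: ['letter', 'one', 'you'] (min_width=14, slack=5)
Line 2: ['message', 'metal', 'oats'] (min_width=18, slack=1)
Line 3: ['clean', 'cherry', 'it'] (min_width=15, slack=4)
Line 4: ['dust', 'sound', 'coffee'] (min_width=17, slack=2)
Line 5: ['dinosaur', 'magnetic'] (min_width=17, slack=2)
Line 6: ['green', 'red', 'plane'] (min_width=15, slack=4)
Line 7: ['system'] (min_width=6, slack=13)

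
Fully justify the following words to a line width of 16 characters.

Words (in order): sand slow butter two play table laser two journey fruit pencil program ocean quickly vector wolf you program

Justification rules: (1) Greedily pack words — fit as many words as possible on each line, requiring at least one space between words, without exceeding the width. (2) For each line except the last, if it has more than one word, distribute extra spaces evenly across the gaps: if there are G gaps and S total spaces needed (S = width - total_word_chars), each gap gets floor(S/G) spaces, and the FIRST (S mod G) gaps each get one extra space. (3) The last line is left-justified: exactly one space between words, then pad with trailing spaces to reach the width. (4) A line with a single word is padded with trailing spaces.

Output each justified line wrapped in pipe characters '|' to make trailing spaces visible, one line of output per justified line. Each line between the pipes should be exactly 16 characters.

Line 1: ['sand', 'slow', 'butter'] (min_width=16, slack=0)
Line 2: ['two', 'play', 'table'] (min_width=14, slack=2)
Line 3: ['laser', 'two'] (min_width=9, slack=7)
Line 4: ['journey', 'fruit'] (min_width=13, slack=3)
Line 5: ['pencil', 'program'] (min_width=14, slack=2)
Line 6: ['ocean', 'quickly'] (min_width=13, slack=3)
Line 7: ['vector', 'wolf', 'you'] (min_width=15, slack=1)
Line 8: ['program'] (min_width=7, slack=9)

Answer: |sand slow butter|
|two  play  table|
|laser        two|
|journey    fruit|
|pencil   program|
|ocean    quickly|
|vector  wolf you|
|program         |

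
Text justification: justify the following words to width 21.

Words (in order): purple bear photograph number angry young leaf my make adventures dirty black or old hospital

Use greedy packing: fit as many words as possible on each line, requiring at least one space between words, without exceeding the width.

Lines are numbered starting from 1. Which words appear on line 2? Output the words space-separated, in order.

Answer: photograph number

Derivation:
Line 1: ['purple', 'bear'] (min_width=11, slack=10)
Line 2: ['photograph', 'number'] (min_width=17, slack=4)
Line 3: ['angry', 'young', 'leaf', 'my'] (min_width=19, slack=2)
Line 4: ['make', 'adventures', 'dirty'] (min_width=21, slack=0)
Line 5: ['black', 'or', 'old', 'hospital'] (min_width=21, slack=0)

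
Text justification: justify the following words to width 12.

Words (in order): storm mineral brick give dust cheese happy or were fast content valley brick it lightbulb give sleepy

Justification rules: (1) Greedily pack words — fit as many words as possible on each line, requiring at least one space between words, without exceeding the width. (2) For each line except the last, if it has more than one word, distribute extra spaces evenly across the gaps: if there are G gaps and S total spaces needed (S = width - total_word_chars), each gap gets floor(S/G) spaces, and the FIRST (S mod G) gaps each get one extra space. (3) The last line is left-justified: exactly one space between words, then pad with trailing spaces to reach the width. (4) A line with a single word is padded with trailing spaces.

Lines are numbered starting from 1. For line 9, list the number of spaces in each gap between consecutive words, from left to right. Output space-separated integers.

Line 1: ['storm'] (min_width=5, slack=7)
Line 2: ['mineral'] (min_width=7, slack=5)
Line 3: ['brick', 'give'] (min_width=10, slack=2)
Line 4: ['dust', 'cheese'] (min_width=11, slack=1)
Line 5: ['happy', 'or'] (min_width=8, slack=4)
Line 6: ['were', 'fast'] (min_width=9, slack=3)
Line 7: ['content'] (min_width=7, slack=5)
Line 8: ['valley', 'brick'] (min_width=12, slack=0)
Line 9: ['it', 'lightbulb'] (min_width=12, slack=0)
Line 10: ['give', 'sleepy'] (min_width=11, slack=1)

Answer: 1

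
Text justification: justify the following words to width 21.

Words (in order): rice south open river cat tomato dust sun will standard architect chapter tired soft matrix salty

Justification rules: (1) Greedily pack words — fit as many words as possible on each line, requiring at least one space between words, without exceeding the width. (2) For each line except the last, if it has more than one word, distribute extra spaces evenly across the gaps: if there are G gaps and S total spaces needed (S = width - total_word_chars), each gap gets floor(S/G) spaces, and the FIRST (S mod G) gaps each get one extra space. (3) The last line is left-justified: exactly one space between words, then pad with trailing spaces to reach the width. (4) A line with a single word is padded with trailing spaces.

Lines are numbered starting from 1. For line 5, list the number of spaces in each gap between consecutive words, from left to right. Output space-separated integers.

Line 1: ['rice', 'south', 'open', 'river'] (min_width=21, slack=0)
Line 2: ['cat', 'tomato', 'dust', 'sun'] (min_width=19, slack=2)
Line 3: ['will', 'standard'] (min_width=13, slack=8)
Line 4: ['architect', 'chapter'] (min_width=17, slack=4)
Line 5: ['tired', 'soft', 'matrix'] (min_width=17, slack=4)
Line 6: ['salty'] (min_width=5, slack=16)

Answer: 3 3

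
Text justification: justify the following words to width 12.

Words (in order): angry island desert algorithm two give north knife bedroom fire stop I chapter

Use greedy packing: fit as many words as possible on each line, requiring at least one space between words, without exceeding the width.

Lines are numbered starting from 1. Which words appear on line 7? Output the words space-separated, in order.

Line 1: ['angry', 'island'] (min_width=12, slack=0)
Line 2: ['desert'] (min_width=6, slack=6)
Line 3: ['algorithm'] (min_width=9, slack=3)
Line 4: ['two', 'give'] (min_width=8, slack=4)
Line 5: ['north', 'knife'] (min_width=11, slack=1)
Line 6: ['bedroom', 'fire'] (min_width=12, slack=0)
Line 7: ['stop', 'I'] (min_width=6, slack=6)
Line 8: ['chapter'] (min_width=7, slack=5)

Answer: stop I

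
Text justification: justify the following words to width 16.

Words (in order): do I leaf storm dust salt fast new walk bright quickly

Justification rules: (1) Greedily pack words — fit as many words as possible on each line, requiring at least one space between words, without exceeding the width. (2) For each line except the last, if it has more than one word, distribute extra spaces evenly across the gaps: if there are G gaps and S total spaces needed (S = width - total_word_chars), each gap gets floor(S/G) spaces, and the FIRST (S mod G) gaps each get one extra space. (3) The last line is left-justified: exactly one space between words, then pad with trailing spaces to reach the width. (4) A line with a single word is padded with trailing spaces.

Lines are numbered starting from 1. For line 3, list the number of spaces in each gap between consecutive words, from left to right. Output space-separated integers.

Answer: 2 1

Derivation:
Line 1: ['do', 'I', 'leaf', 'storm'] (min_width=15, slack=1)
Line 2: ['dust', 'salt', 'fast'] (min_width=14, slack=2)
Line 3: ['new', 'walk', 'bright'] (min_width=15, slack=1)
Line 4: ['quickly'] (min_width=7, slack=9)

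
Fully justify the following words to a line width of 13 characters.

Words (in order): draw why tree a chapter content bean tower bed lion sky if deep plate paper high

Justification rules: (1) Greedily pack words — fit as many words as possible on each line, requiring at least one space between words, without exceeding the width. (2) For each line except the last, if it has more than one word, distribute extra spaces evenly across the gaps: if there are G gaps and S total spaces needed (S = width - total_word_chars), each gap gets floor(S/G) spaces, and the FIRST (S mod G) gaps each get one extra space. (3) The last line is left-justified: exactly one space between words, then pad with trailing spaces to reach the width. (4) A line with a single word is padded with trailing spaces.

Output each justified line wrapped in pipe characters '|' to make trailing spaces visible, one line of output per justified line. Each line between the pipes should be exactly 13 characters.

Line 1: ['draw', 'why', 'tree'] (min_width=13, slack=0)
Line 2: ['a', 'chapter'] (min_width=9, slack=4)
Line 3: ['content', 'bean'] (min_width=12, slack=1)
Line 4: ['tower', 'bed'] (min_width=9, slack=4)
Line 5: ['lion', 'sky', 'if'] (min_width=11, slack=2)
Line 6: ['deep', 'plate'] (min_width=10, slack=3)
Line 7: ['paper', 'high'] (min_width=10, slack=3)

Answer: |draw why tree|
|a     chapter|
|content  bean|
|tower     bed|
|lion  sky  if|
|deep    plate|
|paper high   |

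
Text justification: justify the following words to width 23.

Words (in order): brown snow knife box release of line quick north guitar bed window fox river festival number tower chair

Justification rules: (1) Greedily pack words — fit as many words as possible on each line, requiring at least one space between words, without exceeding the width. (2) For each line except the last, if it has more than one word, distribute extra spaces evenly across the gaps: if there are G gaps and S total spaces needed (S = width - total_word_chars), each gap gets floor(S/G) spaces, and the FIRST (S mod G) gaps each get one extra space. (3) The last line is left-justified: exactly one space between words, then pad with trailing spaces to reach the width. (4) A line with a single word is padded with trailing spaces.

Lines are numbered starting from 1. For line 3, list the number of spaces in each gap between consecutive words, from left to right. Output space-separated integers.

Answer: 1 1 1

Derivation:
Line 1: ['brown', 'snow', 'knife', 'box'] (min_width=20, slack=3)
Line 2: ['release', 'of', 'line', 'quick'] (min_width=21, slack=2)
Line 3: ['north', 'guitar', 'bed', 'window'] (min_width=23, slack=0)
Line 4: ['fox', 'river', 'festival'] (min_width=18, slack=5)
Line 5: ['number', 'tower', 'chair'] (min_width=18, slack=5)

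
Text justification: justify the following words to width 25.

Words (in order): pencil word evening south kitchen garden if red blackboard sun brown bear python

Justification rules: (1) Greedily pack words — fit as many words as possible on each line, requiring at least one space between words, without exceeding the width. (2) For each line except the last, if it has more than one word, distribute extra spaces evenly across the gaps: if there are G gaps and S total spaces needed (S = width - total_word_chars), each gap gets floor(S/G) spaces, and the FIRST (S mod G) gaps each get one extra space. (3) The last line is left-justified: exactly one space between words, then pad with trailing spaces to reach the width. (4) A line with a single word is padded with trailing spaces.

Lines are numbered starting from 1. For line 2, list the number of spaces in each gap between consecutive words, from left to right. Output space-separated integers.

Answer: 3 2 2

Derivation:
Line 1: ['pencil', 'word', 'evening', 'south'] (min_width=25, slack=0)
Line 2: ['kitchen', 'garden', 'if', 'red'] (min_width=21, slack=4)
Line 3: ['blackboard', 'sun', 'brown', 'bear'] (min_width=25, slack=0)
Line 4: ['python'] (min_width=6, slack=19)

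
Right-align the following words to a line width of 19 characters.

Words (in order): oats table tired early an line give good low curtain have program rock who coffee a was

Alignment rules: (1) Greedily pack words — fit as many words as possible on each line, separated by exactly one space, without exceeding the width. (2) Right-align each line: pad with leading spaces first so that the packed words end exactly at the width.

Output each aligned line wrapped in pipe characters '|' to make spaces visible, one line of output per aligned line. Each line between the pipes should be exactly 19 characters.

Line 1: ['oats', 'table', 'tired'] (min_width=16, slack=3)
Line 2: ['early', 'an', 'line', 'give'] (min_width=18, slack=1)
Line 3: ['good', 'low', 'curtain'] (min_width=16, slack=3)
Line 4: ['have', 'program', 'rock'] (min_width=17, slack=2)
Line 5: ['who', 'coffee', 'a', 'was'] (min_width=16, slack=3)

Answer: |   oats table tired|
| early an line give|
|   good low curtain|
|  have program rock|
|   who coffee a was|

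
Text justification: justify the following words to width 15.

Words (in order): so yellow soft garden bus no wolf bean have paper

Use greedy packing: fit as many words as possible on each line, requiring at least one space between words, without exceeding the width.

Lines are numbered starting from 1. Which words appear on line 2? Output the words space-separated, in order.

Line 1: ['so', 'yellow', 'soft'] (min_width=14, slack=1)
Line 2: ['garden', 'bus', 'no'] (min_width=13, slack=2)
Line 3: ['wolf', 'bean', 'have'] (min_width=14, slack=1)
Line 4: ['paper'] (min_width=5, slack=10)

Answer: garden bus no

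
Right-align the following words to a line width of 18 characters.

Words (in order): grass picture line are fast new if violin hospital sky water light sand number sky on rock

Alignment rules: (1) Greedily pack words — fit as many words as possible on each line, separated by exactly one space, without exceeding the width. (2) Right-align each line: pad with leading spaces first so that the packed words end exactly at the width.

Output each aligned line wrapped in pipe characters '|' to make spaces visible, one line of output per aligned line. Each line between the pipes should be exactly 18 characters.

Line 1: ['grass', 'picture', 'line'] (min_width=18, slack=0)
Line 2: ['are', 'fast', 'new', 'if'] (min_width=15, slack=3)
Line 3: ['violin', 'hospital'] (min_width=15, slack=3)
Line 4: ['sky', 'water', 'light'] (min_width=15, slack=3)
Line 5: ['sand', 'number', 'sky', 'on'] (min_width=18, slack=0)
Line 6: ['rock'] (min_width=4, slack=14)

Answer: |grass picture line|
|   are fast new if|
|   violin hospital|
|   sky water light|
|sand number sky on|
|              rock|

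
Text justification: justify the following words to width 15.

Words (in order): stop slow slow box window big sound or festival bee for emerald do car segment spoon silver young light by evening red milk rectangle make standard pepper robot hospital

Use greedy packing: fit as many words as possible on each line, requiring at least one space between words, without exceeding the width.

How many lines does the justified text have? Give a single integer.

Answer: 13

Derivation:
Line 1: ['stop', 'slow', 'slow'] (min_width=14, slack=1)
Line 2: ['box', 'window', 'big'] (min_width=14, slack=1)
Line 3: ['sound', 'or'] (min_width=8, slack=7)
Line 4: ['festival', 'bee'] (min_width=12, slack=3)
Line 5: ['for', 'emerald', 'do'] (min_width=14, slack=1)
Line 6: ['car', 'segment'] (min_width=11, slack=4)
Line 7: ['spoon', 'silver'] (min_width=12, slack=3)
Line 8: ['young', 'light', 'by'] (min_width=14, slack=1)
Line 9: ['evening', 'red'] (min_width=11, slack=4)
Line 10: ['milk', 'rectangle'] (min_width=14, slack=1)
Line 11: ['make', 'standard'] (min_width=13, slack=2)
Line 12: ['pepper', 'robot'] (min_width=12, slack=3)
Line 13: ['hospital'] (min_width=8, slack=7)
Total lines: 13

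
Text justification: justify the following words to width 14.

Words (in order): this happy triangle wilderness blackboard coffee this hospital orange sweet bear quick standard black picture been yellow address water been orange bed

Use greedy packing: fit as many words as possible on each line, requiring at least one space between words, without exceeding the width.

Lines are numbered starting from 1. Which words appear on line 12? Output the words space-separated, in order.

Answer: water been

Derivation:
Line 1: ['this', 'happy'] (min_width=10, slack=4)
Line 2: ['triangle'] (min_width=8, slack=6)
Line 3: ['wilderness'] (min_width=10, slack=4)
Line 4: ['blackboard'] (min_width=10, slack=4)
Line 5: ['coffee', 'this'] (min_width=11, slack=3)
Line 6: ['hospital'] (min_width=8, slack=6)
Line 7: ['orange', 'sweet'] (min_width=12, slack=2)
Line 8: ['bear', 'quick'] (min_width=10, slack=4)
Line 9: ['standard', 'black'] (min_width=14, slack=0)
Line 10: ['picture', 'been'] (min_width=12, slack=2)
Line 11: ['yellow', 'address'] (min_width=14, slack=0)
Line 12: ['water', 'been'] (min_width=10, slack=4)
Line 13: ['orange', 'bed'] (min_width=10, slack=4)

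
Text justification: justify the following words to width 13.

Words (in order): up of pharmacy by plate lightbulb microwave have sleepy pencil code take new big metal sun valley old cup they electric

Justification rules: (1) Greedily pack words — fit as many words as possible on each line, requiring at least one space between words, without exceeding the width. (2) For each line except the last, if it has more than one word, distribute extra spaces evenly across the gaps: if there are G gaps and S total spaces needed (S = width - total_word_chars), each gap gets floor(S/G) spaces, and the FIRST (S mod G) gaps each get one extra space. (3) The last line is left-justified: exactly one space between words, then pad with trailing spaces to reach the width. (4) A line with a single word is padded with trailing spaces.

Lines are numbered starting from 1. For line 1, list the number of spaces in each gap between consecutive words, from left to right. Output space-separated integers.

Line 1: ['up', 'of'] (min_width=5, slack=8)
Line 2: ['pharmacy', 'by'] (min_width=11, slack=2)
Line 3: ['plate'] (min_width=5, slack=8)
Line 4: ['lightbulb'] (min_width=9, slack=4)
Line 5: ['microwave'] (min_width=9, slack=4)
Line 6: ['have', 'sleepy'] (min_width=11, slack=2)
Line 7: ['pencil', 'code'] (min_width=11, slack=2)
Line 8: ['take', 'new', 'big'] (min_width=12, slack=1)
Line 9: ['metal', 'sun'] (min_width=9, slack=4)
Line 10: ['valley', 'old'] (min_width=10, slack=3)
Line 11: ['cup', 'they'] (min_width=8, slack=5)
Line 12: ['electric'] (min_width=8, slack=5)

Answer: 9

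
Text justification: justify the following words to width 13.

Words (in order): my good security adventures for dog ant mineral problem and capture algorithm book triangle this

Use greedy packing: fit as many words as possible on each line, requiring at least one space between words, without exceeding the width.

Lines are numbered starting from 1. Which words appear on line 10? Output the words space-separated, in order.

Answer: this

Derivation:
Line 1: ['my', 'good'] (min_width=7, slack=6)
Line 2: ['security'] (min_width=8, slack=5)
Line 3: ['adventures'] (min_width=10, slack=3)
Line 4: ['for', 'dog', 'ant'] (min_width=11, slack=2)
Line 5: ['mineral'] (min_width=7, slack=6)
Line 6: ['problem', 'and'] (min_width=11, slack=2)
Line 7: ['capture'] (min_width=7, slack=6)
Line 8: ['algorithm'] (min_width=9, slack=4)
Line 9: ['book', 'triangle'] (min_width=13, slack=0)
Line 10: ['this'] (min_width=4, slack=9)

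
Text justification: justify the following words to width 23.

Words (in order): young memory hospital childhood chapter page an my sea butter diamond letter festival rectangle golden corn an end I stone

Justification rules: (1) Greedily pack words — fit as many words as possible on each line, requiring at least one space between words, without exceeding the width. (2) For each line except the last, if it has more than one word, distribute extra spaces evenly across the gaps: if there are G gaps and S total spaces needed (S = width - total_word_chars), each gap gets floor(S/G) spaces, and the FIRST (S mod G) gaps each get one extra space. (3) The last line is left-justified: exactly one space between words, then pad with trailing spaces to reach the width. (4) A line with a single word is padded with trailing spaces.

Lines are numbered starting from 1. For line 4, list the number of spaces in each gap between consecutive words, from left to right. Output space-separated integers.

Answer: 1 1

Derivation:
Line 1: ['young', 'memory', 'hospital'] (min_width=21, slack=2)
Line 2: ['childhood', 'chapter', 'page'] (min_width=22, slack=1)
Line 3: ['an', 'my', 'sea', 'butter'] (min_width=16, slack=7)
Line 4: ['diamond', 'letter', 'festival'] (min_width=23, slack=0)
Line 5: ['rectangle', 'golden', 'corn'] (min_width=21, slack=2)
Line 6: ['an', 'end', 'I', 'stone'] (min_width=14, slack=9)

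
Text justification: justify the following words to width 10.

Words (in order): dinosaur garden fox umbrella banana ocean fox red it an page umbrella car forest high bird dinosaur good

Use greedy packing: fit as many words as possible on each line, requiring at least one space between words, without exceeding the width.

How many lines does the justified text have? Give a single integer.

Line 1: ['dinosaur'] (min_width=8, slack=2)
Line 2: ['garden', 'fox'] (min_width=10, slack=0)
Line 3: ['umbrella'] (min_width=8, slack=2)
Line 4: ['banana'] (min_width=6, slack=4)
Line 5: ['ocean', 'fox'] (min_width=9, slack=1)
Line 6: ['red', 'it', 'an'] (min_width=9, slack=1)
Line 7: ['page'] (min_width=4, slack=6)
Line 8: ['umbrella'] (min_width=8, slack=2)
Line 9: ['car', 'forest'] (min_width=10, slack=0)
Line 10: ['high', 'bird'] (min_width=9, slack=1)
Line 11: ['dinosaur'] (min_width=8, slack=2)
Line 12: ['good'] (min_width=4, slack=6)
Total lines: 12

Answer: 12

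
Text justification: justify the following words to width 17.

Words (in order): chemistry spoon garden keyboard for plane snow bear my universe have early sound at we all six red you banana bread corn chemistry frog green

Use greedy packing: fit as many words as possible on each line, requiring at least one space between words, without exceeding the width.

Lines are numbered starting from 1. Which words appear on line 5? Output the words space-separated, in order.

Answer: have early sound

Derivation:
Line 1: ['chemistry', 'spoon'] (min_width=15, slack=2)
Line 2: ['garden', 'keyboard'] (min_width=15, slack=2)
Line 3: ['for', 'plane', 'snow'] (min_width=14, slack=3)
Line 4: ['bear', 'my', 'universe'] (min_width=16, slack=1)
Line 5: ['have', 'early', 'sound'] (min_width=16, slack=1)
Line 6: ['at', 'we', 'all', 'six', 'red'] (min_width=17, slack=0)
Line 7: ['you', 'banana', 'bread'] (min_width=16, slack=1)
Line 8: ['corn', 'chemistry'] (min_width=14, slack=3)
Line 9: ['frog', 'green'] (min_width=10, slack=7)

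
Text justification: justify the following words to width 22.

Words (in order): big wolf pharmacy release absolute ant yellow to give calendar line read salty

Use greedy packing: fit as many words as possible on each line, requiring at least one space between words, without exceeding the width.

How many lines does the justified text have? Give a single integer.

Line 1: ['big', 'wolf', 'pharmacy'] (min_width=17, slack=5)
Line 2: ['release', 'absolute', 'ant'] (min_width=20, slack=2)
Line 3: ['yellow', 'to', 'give'] (min_width=14, slack=8)
Line 4: ['calendar', 'line', 'read'] (min_width=18, slack=4)
Line 5: ['salty'] (min_width=5, slack=17)
Total lines: 5

Answer: 5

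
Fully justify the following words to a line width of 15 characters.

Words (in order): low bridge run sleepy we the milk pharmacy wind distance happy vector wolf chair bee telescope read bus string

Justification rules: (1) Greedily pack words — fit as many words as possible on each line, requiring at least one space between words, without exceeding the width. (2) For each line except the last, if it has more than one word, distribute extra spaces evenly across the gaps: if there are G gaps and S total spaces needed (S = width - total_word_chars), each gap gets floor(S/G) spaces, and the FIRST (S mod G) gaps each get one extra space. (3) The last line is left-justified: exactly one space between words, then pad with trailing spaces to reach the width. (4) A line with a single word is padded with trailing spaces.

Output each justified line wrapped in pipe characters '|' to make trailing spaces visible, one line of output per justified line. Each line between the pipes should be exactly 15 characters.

Line 1: ['low', 'bridge', 'run'] (min_width=14, slack=1)
Line 2: ['sleepy', 'we', 'the'] (min_width=13, slack=2)
Line 3: ['milk', 'pharmacy'] (min_width=13, slack=2)
Line 4: ['wind', 'distance'] (min_width=13, slack=2)
Line 5: ['happy', 'vector'] (min_width=12, slack=3)
Line 6: ['wolf', 'chair', 'bee'] (min_width=14, slack=1)
Line 7: ['telescope', 'read'] (min_width=14, slack=1)
Line 8: ['bus', 'string'] (min_width=10, slack=5)

Answer: |low  bridge run|
|sleepy  we  the|
|milk   pharmacy|
|wind   distance|
|happy    vector|
|wolf  chair bee|
|telescope  read|
|bus string     |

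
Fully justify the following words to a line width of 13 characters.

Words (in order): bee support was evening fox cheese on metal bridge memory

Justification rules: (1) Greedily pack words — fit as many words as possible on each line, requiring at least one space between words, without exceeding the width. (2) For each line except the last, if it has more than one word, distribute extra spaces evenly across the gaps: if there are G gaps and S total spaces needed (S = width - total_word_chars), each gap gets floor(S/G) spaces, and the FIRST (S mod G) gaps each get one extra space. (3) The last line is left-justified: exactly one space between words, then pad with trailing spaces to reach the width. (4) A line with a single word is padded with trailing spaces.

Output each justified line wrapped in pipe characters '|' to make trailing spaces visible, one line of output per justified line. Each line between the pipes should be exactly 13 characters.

Answer: |bee   support|
|was   evening|
|fox cheese on|
|metal  bridge|
|memory       |

Derivation:
Line 1: ['bee', 'support'] (min_width=11, slack=2)
Line 2: ['was', 'evening'] (min_width=11, slack=2)
Line 3: ['fox', 'cheese', 'on'] (min_width=13, slack=0)
Line 4: ['metal', 'bridge'] (min_width=12, slack=1)
Line 5: ['memory'] (min_width=6, slack=7)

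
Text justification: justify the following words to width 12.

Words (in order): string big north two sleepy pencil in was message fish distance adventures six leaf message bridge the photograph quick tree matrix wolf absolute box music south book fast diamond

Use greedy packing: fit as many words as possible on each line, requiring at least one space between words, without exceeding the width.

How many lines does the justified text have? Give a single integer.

Line 1: ['string', 'big'] (min_width=10, slack=2)
Line 2: ['north', 'two'] (min_width=9, slack=3)
Line 3: ['sleepy'] (min_width=6, slack=6)
Line 4: ['pencil', 'in'] (min_width=9, slack=3)
Line 5: ['was', 'message'] (min_width=11, slack=1)
Line 6: ['fish'] (min_width=4, slack=8)
Line 7: ['distance'] (min_width=8, slack=4)
Line 8: ['adventures'] (min_width=10, slack=2)
Line 9: ['six', 'leaf'] (min_width=8, slack=4)
Line 10: ['message'] (min_width=7, slack=5)
Line 11: ['bridge', 'the'] (min_width=10, slack=2)
Line 12: ['photograph'] (min_width=10, slack=2)
Line 13: ['quick', 'tree'] (min_width=10, slack=2)
Line 14: ['matrix', 'wolf'] (min_width=11, slack=1)
Line 15: ['absolute', 'box'] (min_width=12, slack=0)
Line 16: ['music', 'south'] (min_width=11, slack=1)
Line 17: ['book', 'fast'] (min_width=9, slack=3)
Line 18: ['diamond'] (min_width=7, slack=5)
Total lines: 18

Answer: 18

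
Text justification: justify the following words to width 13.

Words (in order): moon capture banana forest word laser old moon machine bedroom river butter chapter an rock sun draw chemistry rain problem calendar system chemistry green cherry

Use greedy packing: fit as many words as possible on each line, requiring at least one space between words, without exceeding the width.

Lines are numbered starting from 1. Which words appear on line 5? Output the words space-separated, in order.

Line 1: ['moon', 'capture'] (min_width=12, slack=1)
Line 2: ['banana', 'forest'] (min_width=13, slack=0)
Line 3: ['word', 'laser'] (min_width=10, slack=3)
Line 4: ['old', 'moon'] (min_width=8, slack=5)
Line 5: ['machine'] (min_width=7, slack=6)
Line 6: ['bedroom', 'river'] (min_width=13, slack=0)
Line 7: ['butter'] (min_width=6, slack=7)
Line 8: ['chapter', 'an'] (min_width=10, slack=3)
Line 9: ['rock', 'sun', 'draw'] (min_width=13, slack=0)
Line 10: ['chemistry'] (min_width=9, slack=4)
Line 11: ['rain', 'problem'] (min_width=12, slack=1)
Line 12: ['calendar'] (min_width=8, slack=5)
Line 13: ['system'] (min_width=6, slack=7)
Line 14: ['chemistry'] (min_width=9, slack=4)
Line 15: ['green', 'cherry'] (min_width=12, slack=1)

Answer: machine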